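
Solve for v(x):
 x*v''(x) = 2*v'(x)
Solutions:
 v(x) = C1 + C2*x^3


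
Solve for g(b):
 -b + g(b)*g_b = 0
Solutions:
 g(b) = -sqrt(C1 + b^2)
 g(b) = sqrt(C1 + b^2)


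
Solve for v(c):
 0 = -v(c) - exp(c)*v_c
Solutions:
 v(c) = C1*exp(exp(-c))


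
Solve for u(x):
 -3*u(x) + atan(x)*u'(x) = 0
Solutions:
 u(x) = C1*exp(3*Integral(1/atan(x), x))


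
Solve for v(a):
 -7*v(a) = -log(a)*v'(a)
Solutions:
 v(a) = C1*exp(7*li(a))


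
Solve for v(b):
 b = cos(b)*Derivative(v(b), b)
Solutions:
 v(b) = C1 + Integral(b/cos(b), b)


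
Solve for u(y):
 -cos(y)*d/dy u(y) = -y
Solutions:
 u(y) = C1 + Integral(y/cos(y), y)


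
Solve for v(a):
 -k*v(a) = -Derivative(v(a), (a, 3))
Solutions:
 v(a) = C1*exp(a*k^(1/3)) + C2*exp(a*k^(1/3)*(-1 + sqrt(3)*I)/2) + C3*exp(-a*k^(1/3)*(1 + sqrt(3)*I)/2)


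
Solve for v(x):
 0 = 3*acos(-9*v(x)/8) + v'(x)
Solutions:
 Integral(1/acos(-9*_y/8), (_y, v(x))) = C1 - 3*x


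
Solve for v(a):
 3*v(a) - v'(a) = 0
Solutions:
 v(a) = C1*exp(3*a)


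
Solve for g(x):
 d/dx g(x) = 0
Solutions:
 g(x) = C1


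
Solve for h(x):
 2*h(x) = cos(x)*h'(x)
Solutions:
 h(x) = C1*(sin(x) + 1)/(sin(x) - 1)


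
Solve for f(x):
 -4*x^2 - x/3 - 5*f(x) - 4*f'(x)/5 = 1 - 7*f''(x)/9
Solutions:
 f(x) = C1*exp(3*x*(6 - sqrt(911))/35) + C2*exp(3*x*(6 + sqrt(911))/35) - 4*x^2/5 + 71*x/375 - 13477/28125


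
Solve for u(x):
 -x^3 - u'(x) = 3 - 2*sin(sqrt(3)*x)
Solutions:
 u(x) = C1 - x^4/4 - 3*x - 2*sqrt(3)*cos(sqrt(3)*x)/3


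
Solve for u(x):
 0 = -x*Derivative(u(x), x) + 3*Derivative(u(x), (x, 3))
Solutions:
 u(x) = C1 + Integral(C2*airyai(3^(2/3)*x/3) + C3*airybi(3^(2/3)*x/3), x)


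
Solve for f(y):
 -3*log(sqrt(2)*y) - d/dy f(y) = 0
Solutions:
 f(y) = C1 - 3*y*log(y) - 3*y*log(2)/2 + 3*y


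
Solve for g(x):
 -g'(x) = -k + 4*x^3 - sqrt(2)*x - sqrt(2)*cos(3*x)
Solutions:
 g(x) = C1 + k*x - x^4 + sqrt(2)*x^2/2 + sqrt(2)*sin(3*x)/3


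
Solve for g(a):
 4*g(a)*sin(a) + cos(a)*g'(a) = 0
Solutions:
 g(a) = C1*cos(a)^4


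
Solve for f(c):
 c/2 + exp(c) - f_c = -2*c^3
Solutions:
 f(c) = C1 + c^4/2 + c^2/4 + exp(c)


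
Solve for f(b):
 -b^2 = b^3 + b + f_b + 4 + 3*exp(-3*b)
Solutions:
 f(b) = C1 - b^4/4 - b^3/3 - b^2/2 - 4*b + exp(-3*b)


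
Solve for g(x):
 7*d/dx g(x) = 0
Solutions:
 g(x) = C1


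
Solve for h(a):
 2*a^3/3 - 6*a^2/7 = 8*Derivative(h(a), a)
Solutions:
 h(a) = C1 + a^4/48 - a^3/28


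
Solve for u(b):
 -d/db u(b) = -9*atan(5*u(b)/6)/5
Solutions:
 Integral(1/atan(5*_y/6), (_y, u(b))) = C1 + 9*b/5


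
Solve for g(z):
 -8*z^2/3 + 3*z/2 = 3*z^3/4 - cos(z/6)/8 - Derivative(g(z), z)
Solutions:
 g(z) = C1 + 3*z^4/16 + 8*z^3/9 - 3*z^2/4 - 3*sin(z/6)/4


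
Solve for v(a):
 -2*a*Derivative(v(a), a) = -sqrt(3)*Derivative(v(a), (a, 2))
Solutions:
 v(a) = C1 + C2*erfi(3^(3/4)*a/3)


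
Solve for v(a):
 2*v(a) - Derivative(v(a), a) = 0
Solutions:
 v(a) = C1*exp(2*a)


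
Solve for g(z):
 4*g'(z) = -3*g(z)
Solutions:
 g(z) = C1*exp(-3*z/4)


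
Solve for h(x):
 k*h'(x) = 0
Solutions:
 h(x) = C1


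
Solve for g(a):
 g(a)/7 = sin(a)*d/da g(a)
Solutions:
 g(a) = C1*(cos(a) - 1)^(1/14)/(cos(a) + 1)^(1/14)


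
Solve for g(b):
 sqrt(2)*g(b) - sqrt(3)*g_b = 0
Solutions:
 g(b) = C1*exp(sqrt(6)*b/3)


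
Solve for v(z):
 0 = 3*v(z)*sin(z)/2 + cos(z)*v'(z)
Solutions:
 v(z) = C1*cos(z)^(3/2)


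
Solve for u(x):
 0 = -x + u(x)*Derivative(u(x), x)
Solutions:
 u(x) = -sqrt(C1 + x^2)
 u(x) = sqrt(C1 + x^2)


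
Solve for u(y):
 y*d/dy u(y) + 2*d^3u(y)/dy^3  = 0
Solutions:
 u(y) = C1 + Integral(C2*airyai(-2^(2/3)*y/2) + C3*airybi(-2^(2/3)*y/2), y)


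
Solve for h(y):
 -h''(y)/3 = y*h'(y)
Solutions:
 h(y) = C1 + C2*erf(sqrt(6)*y/2)


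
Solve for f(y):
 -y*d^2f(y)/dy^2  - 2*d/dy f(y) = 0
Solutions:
 f(y) = C1 + C2/y


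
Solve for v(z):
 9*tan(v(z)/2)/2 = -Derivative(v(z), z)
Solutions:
 v(z) = -2*asin(C1*exp(-9*z/4)) + 2*pi
 v(z) = 2*asin(C1*exp(-9*z/4))


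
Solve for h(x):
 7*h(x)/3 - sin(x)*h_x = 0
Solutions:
 h(x) = C1*(cos(x) - 1)^(7/6)/(cos(x) + 1)^(7/6)


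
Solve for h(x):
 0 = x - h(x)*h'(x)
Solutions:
 h(x) = -sqrt(C1 + x^2)
 h(x) = sqrt(C1 + x^2)


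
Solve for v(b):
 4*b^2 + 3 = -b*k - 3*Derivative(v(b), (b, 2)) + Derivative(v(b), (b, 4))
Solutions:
 v(b) = C1 + C2*b + C3*exp(-sqrt(3)*b) + C4*exp(sqrt(3)*b) - b^4/9 - b^3*k/18 - 17*b^2/18


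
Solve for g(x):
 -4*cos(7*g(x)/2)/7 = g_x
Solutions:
 g(x) = -2*asin((C1 + exp(4*x))/(C1 - exp(4*x)))/7 + 2*pi/7
 g(x) = 2*asin((C1 + exp(4*x))/(C1 - exp(4*x)))/7


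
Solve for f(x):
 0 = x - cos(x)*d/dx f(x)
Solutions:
 f(x) = C1 + Integral(x/cos(x), x)


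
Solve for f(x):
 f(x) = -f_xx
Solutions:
 f(x) = C1*sin(x) + C2*cos(x)


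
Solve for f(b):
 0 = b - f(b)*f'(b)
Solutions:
 f(b) = -sqrt(C1 + b^2)
 f(b) = sqrt(C1 + b^2)


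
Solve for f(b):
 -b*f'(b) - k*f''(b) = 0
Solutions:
 f(b) = C1 + C2*sqrt(k)*erf(sqrt(2)*b*sqrt(1/k)/2)


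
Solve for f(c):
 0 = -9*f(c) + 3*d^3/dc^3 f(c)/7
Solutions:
 f(c) = C3*exp(21^(1/3)*c) + (C1*sin(3^(5/6)*7^(1/3)*c/2) + C2*cos(3^(5/6)*7^(1/3)*c/2))*exp(-21^(1/3)*c/2)


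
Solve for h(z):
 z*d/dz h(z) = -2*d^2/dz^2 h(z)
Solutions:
 h(z) = C1 + C2*erf(z/2)


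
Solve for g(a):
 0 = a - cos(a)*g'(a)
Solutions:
 g(a) = C1 + Integral(a/cos(a), a)


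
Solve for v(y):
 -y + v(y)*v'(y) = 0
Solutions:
 v(y) = -sqrt(C1 + y^2)
 v(y) = sqrt(C1 + y^2)


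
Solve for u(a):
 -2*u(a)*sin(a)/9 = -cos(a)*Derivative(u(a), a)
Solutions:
 u(a) = C1/cos(a)^(2/9)


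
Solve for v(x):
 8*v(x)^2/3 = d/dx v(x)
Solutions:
 v(x) = -3/(C1 + 8*x)


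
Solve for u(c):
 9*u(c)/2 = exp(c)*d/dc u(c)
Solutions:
 u(c) = C1*exp(-9*exp(-c)/2)


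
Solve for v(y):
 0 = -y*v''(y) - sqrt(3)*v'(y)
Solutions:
 v(y) = C1 + C2*y^(1 - sqrt(3))


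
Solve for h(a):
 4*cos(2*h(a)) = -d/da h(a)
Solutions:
 h(a) = -asin((C1 + exp(16*a))/(C1 - exp(16*a)))/2 + pi/2
 h(a) = asin((C1 + exp(16*a))/(C1 - exp(16*a)))/2


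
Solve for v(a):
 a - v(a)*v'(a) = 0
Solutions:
 v(a) = -sqrt(C1 + a^2)
 v(a) = sqrt(C1 + a^2)


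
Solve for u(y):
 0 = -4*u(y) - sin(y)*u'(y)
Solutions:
 u(y) = C1*(cos(y)^2 + 2*cos(y) + 1)/(cos(y)^2 - 2*cos(y) + 1)


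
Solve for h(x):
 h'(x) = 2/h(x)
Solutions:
 h(x) = -sqrt(C1 + 4*x)
 h(x) = sqrt(C1 + 4*x)


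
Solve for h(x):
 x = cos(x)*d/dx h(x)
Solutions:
 h(x) = C1 + Integral(x/cos(x), x)


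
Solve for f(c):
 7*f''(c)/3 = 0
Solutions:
 f(c) = C1 + C2*c


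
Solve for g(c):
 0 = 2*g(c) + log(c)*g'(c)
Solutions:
 g(c) = C1*exp(-2*li(c))


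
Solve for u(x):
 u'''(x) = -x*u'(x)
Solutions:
 u(x) = C1 + Integral(C2*airyai(-x) + C3*airybi(-x), x)


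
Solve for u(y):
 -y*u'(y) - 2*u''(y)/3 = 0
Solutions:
 u(y) = C1 + C2*erf(sqrt(3)*y/2)


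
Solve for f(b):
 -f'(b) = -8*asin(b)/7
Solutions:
 f(b) = C1 + 8*b*asin(b)/7 + 8*sqrt(1 - b^2)/7


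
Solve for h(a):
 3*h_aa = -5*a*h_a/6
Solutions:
 h(a) = C1 + C2*erf(sqrt(5)*a/6)


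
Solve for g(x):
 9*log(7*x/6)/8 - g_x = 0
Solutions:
 g(x) = C1 + 9*x*log(x)/8 - 9*x*log(6)/8 - 9*x/8 + 9*x*log(7)/8


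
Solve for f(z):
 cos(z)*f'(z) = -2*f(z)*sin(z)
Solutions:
 f(z) = C1*cos(z)^2


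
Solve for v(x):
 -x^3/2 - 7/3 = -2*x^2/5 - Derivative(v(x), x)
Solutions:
 v(x) = C1 + x^4/8 - 2*x^3/15 + 7*x/3


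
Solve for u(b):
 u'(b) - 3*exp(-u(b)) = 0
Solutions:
 u(b) = log(C1 + 3*b)


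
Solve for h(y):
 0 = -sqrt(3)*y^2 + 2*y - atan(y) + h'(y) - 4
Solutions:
 h(y) = C1 + sqrt(3)*y^3/3 - y^2 + y*atan(y) + 4*y - log(y^2 + 1)/2


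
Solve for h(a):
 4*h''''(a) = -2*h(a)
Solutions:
 h(a) = (C1*sin(2^(1/4)*a/2) + C2*cos(2^(1/4)*a/2))*exp(-2^(1/4)*a/2) + (C3*sin(2^(1/4)*a/2) + C4*cos(2^(1/4)*a/2))*exp(2^(1/4)*a/2)


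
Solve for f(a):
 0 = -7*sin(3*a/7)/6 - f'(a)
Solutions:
 f(a) = C1 + 49*cos(3*a/7)/18


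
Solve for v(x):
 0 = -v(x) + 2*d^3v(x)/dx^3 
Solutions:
 v(x) = C3*exp(2^(2/3)*x/2) + (C1*sin(2^(2/3)*sqrt(3)*x/4) + C2*cos(2^(2/3)*sqrt(3)*x/4))*exp(-2^(2/3)*x/4)


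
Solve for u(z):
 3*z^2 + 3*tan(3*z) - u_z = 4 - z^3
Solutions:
 u(z) = C1 + z^4/4 + z^3 - 4*z - log(cos(3*z))


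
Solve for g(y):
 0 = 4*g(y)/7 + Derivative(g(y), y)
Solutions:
 g(y) = C1*exp(-4*y/7)


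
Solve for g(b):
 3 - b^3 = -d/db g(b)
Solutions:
 g(b) = C1 + b^4/4 - 3*b


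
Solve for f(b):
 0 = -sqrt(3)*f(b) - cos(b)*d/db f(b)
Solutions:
 f(b) = C1*(sin(b) - 1)^(sqrt(3)/2)/(sin(b) + 1)^(sqrt(3)/2)


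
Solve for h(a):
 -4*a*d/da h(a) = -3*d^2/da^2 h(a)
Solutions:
 h(a) = C1 + C2*erfi(sqrt(6)*a/3)


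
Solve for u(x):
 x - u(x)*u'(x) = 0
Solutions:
 u(x) = -sqrt(C1 + x^2)
 u(x) = sqrt(C1 + x^2)


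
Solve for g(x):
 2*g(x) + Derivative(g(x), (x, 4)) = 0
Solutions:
 g(x) = (C1*sin(2^(3/4)*x/2) + C2*cos(2^(3/4)*x/2))*exp(-2^(3/4)*x/2) + (C3*sin(2^(3/4)*x/2) + C4*cos(2^(3/4)*x/2))*exp(2^(3/4)*x/2)


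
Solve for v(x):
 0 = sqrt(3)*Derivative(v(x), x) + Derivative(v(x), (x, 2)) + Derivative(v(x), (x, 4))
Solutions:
 v(x) = C1 + C2*exp(2^(1/3)*sqrt(3)*x*(-2/(9 + sqrt(85))^(1/3) + 2^(1/3)*(9 + sqrt(85))^(1/3))/12)*sin(2^(1/3)*x*(2/(9 + sqrt(85))^(1/3) + 2^(1/3)*(9 + sqrt(85))^(1/3))/4) + C3*exp(2^(1/3)*sqrt(3)*x*(-2/(9 + sqrt(85))^(1/3) + 2^(1/3)*(9 + sqrt(85))^(1/3))/12)*cos(2^(1/3)*x*(2/(9 + sqrt(85))^(1/3) + 2^(1/3)*(9 + sqrt(85))^(1/3))/4) + C4*exp(-2^(1/3)*sqrt(3)*x*(-2/(9 + sqrt(85))^(1/3) + 2^(1/3)*(9 + sqrt(85))^(1/3))/6)


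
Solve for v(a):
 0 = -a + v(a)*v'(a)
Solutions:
 v(a) = -sqrt(C1 + a^2)
 v(a) = sqrt(C1 + a^2)


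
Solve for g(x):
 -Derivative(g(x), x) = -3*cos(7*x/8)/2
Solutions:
 g(x) = C1 + 12*sin(7*x/8)/7


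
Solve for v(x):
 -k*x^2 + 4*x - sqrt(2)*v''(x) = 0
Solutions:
 v(x) = C1 + C2*x - sqrt(2)*k*x^4/24 + sqrt(2)*x^3/3


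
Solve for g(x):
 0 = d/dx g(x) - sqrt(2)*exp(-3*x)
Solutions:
 g(x) = C1 - sqrt(2)*exp(-3*x)/3


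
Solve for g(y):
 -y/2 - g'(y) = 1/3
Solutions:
 g(y) = C1 - y^2/4 - y/3


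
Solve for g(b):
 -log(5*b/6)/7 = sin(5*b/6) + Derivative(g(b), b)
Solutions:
 g(b) = C1 - b*log(b)/7 - b*log(5)/7 + b/7 + b*log(6)/7 + 6*cos(5*b/6)/5


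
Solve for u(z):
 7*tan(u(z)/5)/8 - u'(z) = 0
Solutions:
 u(z) = -5*asin(C1*exp(7*z/40)) + 5*pi
 u(z) = 5*asin(C1*exp(7*z/40))


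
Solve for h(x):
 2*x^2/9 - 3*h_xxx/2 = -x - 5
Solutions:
 h(x) = C1 + C2*x + C3*x^2 + x^5/405 + x^4/36 + 5*x^3/9


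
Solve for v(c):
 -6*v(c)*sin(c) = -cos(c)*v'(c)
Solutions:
 v(c) = C1/cos(c)^6


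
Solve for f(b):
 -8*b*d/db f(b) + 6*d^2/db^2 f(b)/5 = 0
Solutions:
 f(b) = C1 + C2*erfi(sqrt(30)*b/3)


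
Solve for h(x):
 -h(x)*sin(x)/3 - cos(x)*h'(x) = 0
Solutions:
 h(x) = C1*cos(x)^(1/3)


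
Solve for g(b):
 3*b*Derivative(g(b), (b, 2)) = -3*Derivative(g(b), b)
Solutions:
 g(b) = C1 + C2*log(b)


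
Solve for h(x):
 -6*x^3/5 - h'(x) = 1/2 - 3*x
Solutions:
 h(x) = C1 - 3*x^4/10 + 3*x^2/2 - x/2


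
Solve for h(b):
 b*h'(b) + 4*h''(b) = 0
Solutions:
 h(b) = C1 + C2*erf(sqrt(2)*b/4)


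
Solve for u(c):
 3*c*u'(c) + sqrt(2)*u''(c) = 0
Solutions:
 u(c) = C1 + C2*erf(2^(1/4)*sqrt(3)*c/2)


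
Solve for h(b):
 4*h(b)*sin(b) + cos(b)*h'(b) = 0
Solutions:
 h(b) = C1*cos(b)^4


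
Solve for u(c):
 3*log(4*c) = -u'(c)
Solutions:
 u(c) = C1 - 3*c*log(c) - c*log(64) + 3*c


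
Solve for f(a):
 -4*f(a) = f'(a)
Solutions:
 f(a) = C1*exp(-4*a)


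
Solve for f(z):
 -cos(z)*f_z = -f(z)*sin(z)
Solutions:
 f(z) = C1/cos(z)


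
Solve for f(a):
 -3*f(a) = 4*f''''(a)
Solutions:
 f(a) = (C1*sin(3^(1/4)*a/2) + C2*cos(3^(1/4)*a/2))*exp(-3^(1/4)*a/2) + (C3*sin(3^(1/4)*a/2) + C4*cos(3^(1/4)*a/2))*exp(3^(1/4)*a/2)


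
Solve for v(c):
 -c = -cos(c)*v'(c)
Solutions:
 v(c) = C1 + Integral(c/cos(c), c)


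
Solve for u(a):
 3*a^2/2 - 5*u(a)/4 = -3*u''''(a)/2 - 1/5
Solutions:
 u(a) = C1*exp(-5^(1/4)*6^(3/4)*a/6) + C2*exp(5^(1/4)*6^(3/4)*a/6) + C3*sin(5^(1/4)*6^(3/4)*a/6) + C4*cos(5^(1/4)*6^(3/4)*a/6) + 6*a^2/5 + 4/25


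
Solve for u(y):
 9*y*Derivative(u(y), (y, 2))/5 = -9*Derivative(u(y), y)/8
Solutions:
 u(y) = C1 + C2*y^(3/8)


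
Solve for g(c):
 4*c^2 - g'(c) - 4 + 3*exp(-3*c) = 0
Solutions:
 g(c) = C1 + 4*c^3/3 - 4*c - exp(-3*c)


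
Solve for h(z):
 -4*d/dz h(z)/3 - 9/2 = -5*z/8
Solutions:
 h(z) = C1 + 15*z^2/64 - 27*z/8


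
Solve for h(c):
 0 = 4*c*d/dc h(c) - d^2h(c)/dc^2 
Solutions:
 h(c) = C1 + C2*erfi(sqrt(2)*c)


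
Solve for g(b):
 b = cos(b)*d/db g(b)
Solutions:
 g(b) = C1 + Integral(b/cos(b), b)


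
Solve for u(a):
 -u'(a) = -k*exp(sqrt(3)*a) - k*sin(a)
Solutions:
 u(a) = C1 + sqrt(3)*k*exp(sqrt(3)*a)/3 - k*cos(a)


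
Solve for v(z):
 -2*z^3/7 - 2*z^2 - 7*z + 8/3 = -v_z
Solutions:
 v(z) = C1 + z^4/14 + 2*z^3/3 + 7*z^2/2 - 8*z/3


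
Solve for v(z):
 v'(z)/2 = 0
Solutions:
 v(z) = C1


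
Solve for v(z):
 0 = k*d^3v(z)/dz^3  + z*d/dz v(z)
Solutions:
 v(z) = C1 + Integral(C2*airyai(z*(-1/k)^(1/3)) + C3*airybi(z*(-1/k)^(1/3)), z)


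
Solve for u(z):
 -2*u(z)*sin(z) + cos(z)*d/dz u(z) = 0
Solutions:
 u(z) = C1/cos(z)^2


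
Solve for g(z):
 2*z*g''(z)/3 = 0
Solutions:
 g(z) = C1 + C2*z


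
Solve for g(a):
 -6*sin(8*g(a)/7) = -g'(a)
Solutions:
 -6*a + 7*log(cos(8*g(a)/7) - 1)/16 - 7*log(cos(8*g(a)/7) + 1)/16 = C1


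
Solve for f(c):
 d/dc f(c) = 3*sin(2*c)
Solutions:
 f(c) = C1 - 3*cos(2*c)/2


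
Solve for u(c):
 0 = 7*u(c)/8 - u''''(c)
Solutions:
 u(c) = C1*exp(-14^(1/4)*c/2) + C2*exp(14^(1/4)*c/2) + C3*sin(14^(1/4)*c/2) + C4*cos(14^(1/4)*c/2)


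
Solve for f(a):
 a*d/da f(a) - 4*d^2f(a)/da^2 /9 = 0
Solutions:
 f(a) = C1 + C2*erfi(3*sqrt(2)*a/4)


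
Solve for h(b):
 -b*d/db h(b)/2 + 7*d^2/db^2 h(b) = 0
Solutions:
 h(b) = C1 + C2*erfi(sqrt(7)*b/14)


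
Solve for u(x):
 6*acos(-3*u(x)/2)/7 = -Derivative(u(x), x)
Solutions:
 Integral(1/acos(-3*_y/2), (_y, u(x))) = C1 - 6*x/7


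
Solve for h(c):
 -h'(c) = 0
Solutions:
 h(c) = C1


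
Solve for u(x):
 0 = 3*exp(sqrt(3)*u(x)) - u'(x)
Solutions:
 u(x) = sqrt(3)*(2*log(-1/(C1 + 3*x)) - log(3))/6


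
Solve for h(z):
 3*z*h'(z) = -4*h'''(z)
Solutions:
 h(z) = C1 + Integral(C2*airyai(-6^(1/3)*z/2) + C3*airybi(-6^(1/3)*z/2), z)


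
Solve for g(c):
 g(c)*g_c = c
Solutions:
 g(c) = -sqrt(C1 + c^2)
 g(c) = sqrt(C1 + c^2)


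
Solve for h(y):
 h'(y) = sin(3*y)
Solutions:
 h(y) = C1 - cos(3*y)/3


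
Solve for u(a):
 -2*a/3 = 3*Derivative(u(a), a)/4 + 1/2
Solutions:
 u(a) = C1 - 4*a^2/9 - 2*a/3


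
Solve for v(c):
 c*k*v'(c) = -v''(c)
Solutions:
 v(c) = Piecewise((-sqrt(2)*sqrt(pi)*C1*erf(sqrt(2)*c*sqrt(k)/2)/(2*sqrt(k)) - C2, (k > 0) | (k < 0)), (-C1*c - C2, True))


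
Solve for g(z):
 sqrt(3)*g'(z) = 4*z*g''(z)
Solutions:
 g(z) = C1 + C2*z^(sqrt(3)/4 + 1)


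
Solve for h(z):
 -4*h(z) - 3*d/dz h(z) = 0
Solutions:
 h(z) = C1*exp(-4*z/3)


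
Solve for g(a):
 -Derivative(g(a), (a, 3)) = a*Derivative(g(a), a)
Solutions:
 g(a) = C1 + Integral(C2*airyai(-a) + C3*airybi(-a), a)


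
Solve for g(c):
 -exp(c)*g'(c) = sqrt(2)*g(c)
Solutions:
 g(c) = C1*exp(sqrt(2)*exp(-c))


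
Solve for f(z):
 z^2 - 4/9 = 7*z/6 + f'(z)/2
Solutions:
 f(z) = C1 + 2*z^3/3 - 7*z^2/6 - 8*z/9


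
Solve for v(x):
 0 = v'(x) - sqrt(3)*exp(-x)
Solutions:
 v(x) = C1 - sqrt(3)*exp(-x)


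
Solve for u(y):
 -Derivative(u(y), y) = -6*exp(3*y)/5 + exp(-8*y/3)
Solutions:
 u(y) = C1 + 2*exp(3*y)/5 + 3*exp(-8*y/3)/8


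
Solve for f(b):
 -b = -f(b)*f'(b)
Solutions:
 f(b) = -sqrt(C1 + b^2)
 f(b) = sqrt(C1 + b^2)


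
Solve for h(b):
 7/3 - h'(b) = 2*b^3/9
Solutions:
 h(b) = C1 - b^4/18 + 7*b/3


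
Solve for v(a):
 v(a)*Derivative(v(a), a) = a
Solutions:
 v(a) = -sqrt(C1 + a^2)
 v(a) = sqrt(C1 + a^2)


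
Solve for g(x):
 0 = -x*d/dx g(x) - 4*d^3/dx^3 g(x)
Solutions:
 g(x) = C1 + Integral(C2*airyai(-2^(1/3)*x/2) + C3*airybi(-2^(1/3)*x/2), x)


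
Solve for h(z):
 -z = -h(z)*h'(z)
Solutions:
 h(z) = -sqrt(C1 + z^2)
 h(z) = sqrt(C1 + z^2)


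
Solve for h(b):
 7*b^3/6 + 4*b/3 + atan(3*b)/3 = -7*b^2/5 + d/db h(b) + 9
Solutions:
 h(b) = C1 + 7*b^4/24 + 7*b^3/15 + 2*b^2/3 + b*atan(3*b)/3 - 9*b - log(9*b^2 + 1)/18


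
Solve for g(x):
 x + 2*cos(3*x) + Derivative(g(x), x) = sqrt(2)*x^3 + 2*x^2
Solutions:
 g(x) = C1 + sqrt(2)*x^4/4 + 2*x^3/3 - x^2/2 - 2*sin(3*x)/3


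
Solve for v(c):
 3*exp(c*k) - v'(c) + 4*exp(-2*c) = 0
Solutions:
 v(c) = C1 - 2*exp(-2*c) + 3*exp(c*k)/k


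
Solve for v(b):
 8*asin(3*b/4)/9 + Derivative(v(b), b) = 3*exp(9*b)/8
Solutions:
 v(b) = C1 - 8*b*asin(3*b/4)/9 - 8*sqrt(16 - 9*b^2)/27 + exp(9*b)/24


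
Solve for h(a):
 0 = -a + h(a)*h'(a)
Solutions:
 h(a) = -sqrt(C1 + a^2)
 h(a) = sqrt(C1 + a^2)


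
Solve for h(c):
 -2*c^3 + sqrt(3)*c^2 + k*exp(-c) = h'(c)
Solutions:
 h(c) = C1 - c^4/2 + sqrt(3)*c^3/3 - k*exp(-c)


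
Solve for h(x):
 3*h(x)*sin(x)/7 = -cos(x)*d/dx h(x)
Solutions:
 h(x) = C1*cos(x)^(3/7)


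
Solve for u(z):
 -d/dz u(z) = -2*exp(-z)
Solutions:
 u(z) = C1 - 2*exp(-z)


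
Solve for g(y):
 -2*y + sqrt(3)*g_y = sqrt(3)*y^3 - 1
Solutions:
 g(y) = C1 + y^4/4 + sqrt(3)*y^2/3 - sqrt(3)*y/3


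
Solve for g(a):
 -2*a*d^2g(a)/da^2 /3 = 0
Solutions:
 g(a) = C1 + C2*a


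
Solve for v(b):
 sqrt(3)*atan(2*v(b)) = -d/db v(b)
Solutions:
 Integral(1/atan(2*_y), (_y, v(b))) = C1 - sqrt(3)*b


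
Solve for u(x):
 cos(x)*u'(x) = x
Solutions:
 u(x) = C1 + Integral(x/cos(x), x)


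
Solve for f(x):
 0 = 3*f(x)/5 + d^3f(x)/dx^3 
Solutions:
 f(x) = C3*exp(-3^(1/3)*5^(2/3)*x/5) + (C1*sin(3^(5/6)*5^(2/3)*x/10) + C2*cos(3^(5/6)*5^(2/3)*x/10))*exp(3^(1/3)*5^(2/3)*x/10)


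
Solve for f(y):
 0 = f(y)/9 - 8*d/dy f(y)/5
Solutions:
 f(y) = C1*exp(5*y/72)


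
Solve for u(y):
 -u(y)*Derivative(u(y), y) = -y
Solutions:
 u(y) = -sqrt(C1 + y^2)
 u(y) = sqrt(C1 + y^2)


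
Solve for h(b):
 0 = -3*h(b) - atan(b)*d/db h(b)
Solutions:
 h(b) = C1*exp(-3*Integral(1/atan(b), b))


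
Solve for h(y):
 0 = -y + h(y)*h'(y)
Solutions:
 h(y) = -sqrt(C1 + y^2)
 h(y) = sqrt(C1 + y^2)


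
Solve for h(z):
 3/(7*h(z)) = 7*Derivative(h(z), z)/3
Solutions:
 h(z) = -sqrt(C1 + 18*z)/7
 h(z) = sqrt(C1 + 18*z)/7


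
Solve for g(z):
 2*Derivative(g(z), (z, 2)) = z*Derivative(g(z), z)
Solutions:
 g(z) = C1 + C2*erfi(z/2)


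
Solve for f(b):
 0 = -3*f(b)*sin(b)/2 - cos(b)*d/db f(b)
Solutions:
 f(b) = C1*cos(b)^(3/2)


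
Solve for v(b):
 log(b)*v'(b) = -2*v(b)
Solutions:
 v(b) = C1*exp(-2*li(b))


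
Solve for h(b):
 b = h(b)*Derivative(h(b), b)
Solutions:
 h(b) = -sqrt(C1 + b^2)
 h(b) = sqrt(C1 + b^2)


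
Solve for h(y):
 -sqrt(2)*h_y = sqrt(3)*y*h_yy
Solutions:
 h(y) = C1 + C2*y^(1 - sqrt(6)/3)


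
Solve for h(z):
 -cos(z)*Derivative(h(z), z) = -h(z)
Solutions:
 h(z) = C1*sqrt(sin(z) + 1)/sqrt(sin(z) - 1)


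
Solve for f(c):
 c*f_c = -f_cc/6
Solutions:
 f(c) = C1 + C2*erf(sqrt(3)*c)


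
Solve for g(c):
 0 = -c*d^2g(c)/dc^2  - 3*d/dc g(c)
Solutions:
 g(c) = C1 + C2/c^2


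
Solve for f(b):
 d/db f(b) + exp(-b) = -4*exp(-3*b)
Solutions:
 f(b) = C1 + exp(-b) + 4*exp(-3*b)/3


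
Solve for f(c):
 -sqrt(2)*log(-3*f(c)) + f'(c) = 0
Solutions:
 -sqrt(2)*Integral(1/(log(-_y) + log(3)), (_y, f(c)))/2 = C1 - c


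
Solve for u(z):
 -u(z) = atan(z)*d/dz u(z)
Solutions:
 u(z) = C1*exp(-Integral(1/atan(z), z))


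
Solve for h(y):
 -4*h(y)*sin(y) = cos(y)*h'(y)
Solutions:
 h(y) = C1*cos(y)^4


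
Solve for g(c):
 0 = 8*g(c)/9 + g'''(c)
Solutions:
 g(c) = C3*exp(-2*3^(1/3)*c/3) + (C1*sin(3^(5/6)*c/3) + C2*cos(3^(5/6)*c/3))*exp(3^(1/3)*c/3)


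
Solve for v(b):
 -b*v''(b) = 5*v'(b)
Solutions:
 v(b) = C1 + C2/b^4


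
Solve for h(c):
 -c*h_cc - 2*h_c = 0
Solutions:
 h(c) = C1 + C2/c


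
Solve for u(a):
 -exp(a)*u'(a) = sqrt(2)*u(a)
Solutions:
 u(a) = C1*exp(sqrt(2)*exp(-a))


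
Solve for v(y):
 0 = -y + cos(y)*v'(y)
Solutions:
 v(y) = C1 + Integral(y/cos(y), y)


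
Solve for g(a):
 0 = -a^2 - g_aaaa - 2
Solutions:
 g(a) = C1 + C2*a + C3*a^2 + C4*a^3 - a^6/360 - a^4/12


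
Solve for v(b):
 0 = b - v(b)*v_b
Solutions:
 v(b) = -sqrt(C1 + b^2)
 v(b) = sqrt(C1 + b^2)


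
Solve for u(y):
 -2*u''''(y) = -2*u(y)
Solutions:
 u(y) = C1*exp(-y) + C2*exp(y) + C3*sin(y) + C4*cos(y)


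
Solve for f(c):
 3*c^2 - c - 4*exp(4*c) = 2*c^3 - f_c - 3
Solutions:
 f(c) = C1 + c^4/2 - c^3 + c^2/2 - 3*c + exp(4*c)


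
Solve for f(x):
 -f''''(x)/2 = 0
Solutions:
 f(x) = C1 + C2*x + C3*x^2 + C4*x^3


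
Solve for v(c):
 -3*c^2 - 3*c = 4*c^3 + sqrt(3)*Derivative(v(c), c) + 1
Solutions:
 v(c) = C1 - sqrt(3)*c^4/3 - sqrt(3)*c^3/3 - sqrt(3)*c^2/2 - sqrt(3)*c/3


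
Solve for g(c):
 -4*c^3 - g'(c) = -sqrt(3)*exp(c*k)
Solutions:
 g(c) = C1 - c^4 + sqrt(3)*exp(c*k)/k


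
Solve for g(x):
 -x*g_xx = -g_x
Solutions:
 g(x) = C1 + C2*x^2


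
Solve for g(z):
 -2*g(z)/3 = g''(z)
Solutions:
 g(z) = C1*sin(sqrt(6)*z/3) + C2*cos(sqrt(6)*z/3)


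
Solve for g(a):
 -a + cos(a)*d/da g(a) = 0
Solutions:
 g(a) = C1 + Integral(a/cos(a), a)


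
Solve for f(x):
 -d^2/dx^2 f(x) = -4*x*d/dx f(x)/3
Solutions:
 f(x) = C1 + C2*erfi(sqrt(6)*x/3)


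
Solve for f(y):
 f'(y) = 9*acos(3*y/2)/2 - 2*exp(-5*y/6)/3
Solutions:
 f(y) = C1 + 9*y*acos(3*y/2)/2 - 3*sqrt(4 - 9*y^2)/2 + 4*exp(-5*y/6)/5


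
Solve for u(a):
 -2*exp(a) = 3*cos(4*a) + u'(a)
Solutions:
 u(a) = C1 - 2*exp(a) - 3*sin(4*a)/4


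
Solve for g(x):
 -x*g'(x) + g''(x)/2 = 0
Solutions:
 g(x) = C1 + C2*erfi(x)


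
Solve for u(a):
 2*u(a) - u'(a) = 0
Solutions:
 u(a) = C1*exp(2*a)


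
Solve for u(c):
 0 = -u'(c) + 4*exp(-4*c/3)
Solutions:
 u(c) = C1 - 3*exp(-4*c/3)


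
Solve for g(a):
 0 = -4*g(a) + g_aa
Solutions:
 g(a) = C1*exp(-2*a) + C2*exp(2*a)


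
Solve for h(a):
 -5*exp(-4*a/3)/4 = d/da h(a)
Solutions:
 h(a) = C1 + 15*exp(-4*a/3)/16


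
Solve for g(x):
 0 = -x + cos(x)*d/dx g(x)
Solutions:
 g(x) = C1 + Integral(x/cos(x), x)


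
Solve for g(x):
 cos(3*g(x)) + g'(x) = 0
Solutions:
 g(x) = -asin((C1 + exp(6*x))/(C1 - exp(6*x)))/3 + pi/3
 g(x) = asin((C1 + exp(6*x))/(C1 - exp(6*x)))/3


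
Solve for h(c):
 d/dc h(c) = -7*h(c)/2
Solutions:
 h(c) = C1*exp(-7*c/2)


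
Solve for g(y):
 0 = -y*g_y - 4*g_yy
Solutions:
 g(y) = C1 + C2*erf(sqrt(2)*y/4)


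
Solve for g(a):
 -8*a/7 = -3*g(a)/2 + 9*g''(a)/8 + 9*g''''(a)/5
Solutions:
 g(a) = C1*exp(-sqrt(3)*a*sqrt(-15 + sqrt(2145))/12) + C2*exp(sqrt(3)*a*sqrt(-15 + sqrt(2145))/12) + C3*sin(sqrt(3)*a*sqrt(15 + sqrt(2145))/12) + C4*cos(sqrt(3)*a*sqrt(15 + sqrt(2145))/12) + 16*a/21


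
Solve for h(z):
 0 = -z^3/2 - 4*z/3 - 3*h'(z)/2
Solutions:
 h(z) = C1 - z^4/12 - 4*z^2/9


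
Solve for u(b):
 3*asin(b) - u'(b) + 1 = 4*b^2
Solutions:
 u(b) = C1 - 4*b^3/3 + 3*b*asin(b) + b + 3*sqrt(1 - b^2)


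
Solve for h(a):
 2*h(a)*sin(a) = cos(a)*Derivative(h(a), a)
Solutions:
 h(a) = C1/cos(a)^2


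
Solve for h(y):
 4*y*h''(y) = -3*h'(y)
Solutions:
 h(y) = C1 + C2*y^(1/4)


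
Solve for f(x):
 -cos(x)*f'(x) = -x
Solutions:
 f(x) = C1 + Integral(x/cos(x), x)


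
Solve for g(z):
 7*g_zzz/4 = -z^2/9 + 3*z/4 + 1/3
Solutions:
 g(z) = C1 + C2*z + C3*z^2 - z^5/945 + z^4/56 + 2*z^3/63


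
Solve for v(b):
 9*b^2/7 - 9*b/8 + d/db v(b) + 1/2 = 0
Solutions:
 v(b) = C1 - 3*b^3/7 + 9*b^2/16 - b/2


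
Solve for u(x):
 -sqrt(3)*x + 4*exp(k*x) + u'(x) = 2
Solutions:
 u(x) = C1 + sqrt(3)*x^2/2 + 2*x - 4*exp(k*x)/k


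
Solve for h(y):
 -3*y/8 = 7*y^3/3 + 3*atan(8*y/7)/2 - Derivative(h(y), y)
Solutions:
 h(y) = C1 + 7*y^4/12 + 3*y^2/16 + 3*y*atan(8*y/7)/2 - 21*log(64*y^2 + 49)/32


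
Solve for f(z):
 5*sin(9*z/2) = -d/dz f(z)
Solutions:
 f(z) = C1 + 10*cos(9*z/2)/9


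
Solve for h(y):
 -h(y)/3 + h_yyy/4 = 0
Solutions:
 h(y) = C3*exp(6^(2/3)*y/3) + (C1*sin(2^(2/3)*3^(1/6)*y/2) + C2*cos(2^(2/3)*3^(1/6)*y/2))*exp(-6^(2/3)*y/6)


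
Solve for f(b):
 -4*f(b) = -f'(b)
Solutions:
 f(b) = C1*exp(4*b)


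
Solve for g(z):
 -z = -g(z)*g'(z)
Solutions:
 g(z) = -sqrt(C1 + z^2)
 g(z) = sqrt(C1 + z^2)


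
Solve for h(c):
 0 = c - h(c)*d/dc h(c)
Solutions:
 h(c) = -sqrt(C1 + c^2)
 h(c) = sqrt(C1 + c^2)


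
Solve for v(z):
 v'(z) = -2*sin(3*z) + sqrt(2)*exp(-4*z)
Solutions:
 v(z) = C1 + 2*cos(3*z)/3 - sqrt(2)*exp(-4*z)/4


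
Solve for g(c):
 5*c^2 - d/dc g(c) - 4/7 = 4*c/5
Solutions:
 g(c) = C1 + 5*c^3/3 - 2*c^2/5 - 4*c/7


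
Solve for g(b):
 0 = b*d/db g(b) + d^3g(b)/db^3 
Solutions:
 g(b) = C1 + Integral(C2*airyai(-b) + C3*airybi(-b), b)


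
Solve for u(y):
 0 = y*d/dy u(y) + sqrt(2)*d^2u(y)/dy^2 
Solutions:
 u(y) = C1 + C2*erf(2^(1/4)*y/2)


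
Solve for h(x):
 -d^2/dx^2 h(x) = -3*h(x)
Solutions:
 h(x) = C1*exp(-sqrt(3)*x) + C2*exp(sqrt(3)*x)


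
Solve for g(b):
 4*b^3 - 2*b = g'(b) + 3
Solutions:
 g(b) = C1 + b^4 - b^2 - 3*b


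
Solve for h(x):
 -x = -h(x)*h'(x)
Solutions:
 h(x) = -sqrt(C1 + x^2)
 h(x) = sqrt(C1 + x^2)


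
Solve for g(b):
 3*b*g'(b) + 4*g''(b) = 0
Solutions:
 g(b) = C1 + C2*erf(sqrt(6)*b/4)


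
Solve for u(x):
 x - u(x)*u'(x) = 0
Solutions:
 u(x) = -sqrt(C1 + x^2)
 u(x) = sqrt(C1 + x^2)


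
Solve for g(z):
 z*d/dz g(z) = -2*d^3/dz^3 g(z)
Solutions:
 g(z) = C1 + Integral(C2*airyai(-2^(2/3)*z/2) + C3*airybi(-2^(2/3)*z/2), z)


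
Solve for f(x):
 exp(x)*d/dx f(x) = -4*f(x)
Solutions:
 f(x) = C1*exp(4*exp(-x))


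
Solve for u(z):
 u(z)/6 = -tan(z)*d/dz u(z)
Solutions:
 u(z) = C1/sin(z)^(1/6)


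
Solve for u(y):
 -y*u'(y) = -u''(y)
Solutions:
 u(y) = C1 + C2*erfi(sqrt(2)*y/2)


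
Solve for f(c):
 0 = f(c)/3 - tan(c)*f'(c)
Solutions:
 f(c) = C1*sin(c)^(1/3)


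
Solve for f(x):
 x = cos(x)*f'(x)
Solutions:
 f(x) = C1 + Integral(x/cos(x), x)


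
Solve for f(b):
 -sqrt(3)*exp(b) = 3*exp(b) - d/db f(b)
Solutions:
 f(b) = C1 + sqrt(3)*exp(b) + 3*exp(b)


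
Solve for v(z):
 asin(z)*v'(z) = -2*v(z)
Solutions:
 v(z) = C1*exp(-2*Integral(1/asin(z), z))


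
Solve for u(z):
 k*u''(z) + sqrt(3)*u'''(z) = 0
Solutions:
 u(z) = C1 + C2*z + C3*exp(-sqrt(3)*k*z/3)


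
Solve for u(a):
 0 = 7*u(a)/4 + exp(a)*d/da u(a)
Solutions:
 u(a) = C1*exp(7*exp(-a)/4)


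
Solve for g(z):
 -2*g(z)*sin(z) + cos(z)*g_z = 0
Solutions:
 g(z) = C1/cos(z)^2


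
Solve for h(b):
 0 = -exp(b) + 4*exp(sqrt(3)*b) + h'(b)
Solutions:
 h(b) = C1 + exp(b) - 4*sqrt(3)*exp(sqrt(3)*b)/3


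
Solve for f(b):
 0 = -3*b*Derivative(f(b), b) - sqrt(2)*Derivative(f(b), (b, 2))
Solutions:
 f(b) = C1 + C2*erf(2^(1/4)*sqrt(3)*b/2)


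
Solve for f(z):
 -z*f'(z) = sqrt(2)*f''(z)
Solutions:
 f(z) = C1 + C2*erf(2^(1/4)*z/2)


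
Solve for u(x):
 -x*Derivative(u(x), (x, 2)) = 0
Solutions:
 u(x) = C1 + C2*x


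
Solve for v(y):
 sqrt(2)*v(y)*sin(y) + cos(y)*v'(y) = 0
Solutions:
 v(y) = C1*cos(y)^(sqrt(2))


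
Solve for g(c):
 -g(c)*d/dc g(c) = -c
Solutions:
 g(c) = -sqrt(C1 + c^2)
 g(c) = sqrt(C1 + c^2)


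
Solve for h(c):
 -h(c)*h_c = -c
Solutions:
 h(c) = -sqrt(C1 + c^2)
 h(c) = sqrt(C1 + c^2)


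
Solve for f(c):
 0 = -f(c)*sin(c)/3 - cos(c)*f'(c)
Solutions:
 f(c) = C1*cos(c)^(1/3)


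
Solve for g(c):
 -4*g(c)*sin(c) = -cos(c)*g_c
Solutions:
 g(c) = C1/cos(c)^4


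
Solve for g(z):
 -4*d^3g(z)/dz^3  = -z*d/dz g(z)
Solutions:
 g(z) = C1 + Integral(C2*airyai(2^(1/3)*z/2) + C3*airybi(2^(1/3)*z/2), z)


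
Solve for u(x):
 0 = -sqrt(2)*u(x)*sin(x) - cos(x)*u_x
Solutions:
 u(x) = C1*cos(x)^(sqrt(2))


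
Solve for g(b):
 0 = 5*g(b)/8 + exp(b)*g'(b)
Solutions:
 g(b) = C1*exp(5*exp(-b)/8)


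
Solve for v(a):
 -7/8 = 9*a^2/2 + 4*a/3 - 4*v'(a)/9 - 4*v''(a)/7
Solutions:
 v(a) = C1 + C2*exp(-7*a/9) + 27*a^3/8 - 645*a^2/56 + 49527*a/1568


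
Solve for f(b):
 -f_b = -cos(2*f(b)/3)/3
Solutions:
 -b/3 - 3*log(sin(2*f(b)/3) - 1)/4 + 3*log(sin(2*f(b)/3) + 1)/4 = C1


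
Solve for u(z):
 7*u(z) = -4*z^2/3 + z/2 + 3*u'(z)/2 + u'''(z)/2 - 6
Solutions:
 u(z) = C3*exp(2*z) - 4*z^2/21 - z/98 + (C1*sin(sqrt(6)*z) + C2*cos(sqrt(6)*z))*exp(-z) - 1179/1372


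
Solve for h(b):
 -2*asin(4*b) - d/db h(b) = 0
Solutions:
 h(b) = C1 - 2*b*asin(4*b) - sqrt(1 - 16*b^2)/2


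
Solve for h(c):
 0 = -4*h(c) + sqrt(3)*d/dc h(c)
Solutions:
 h(c) = C1*exp(4*sqrt(3)*c/3)


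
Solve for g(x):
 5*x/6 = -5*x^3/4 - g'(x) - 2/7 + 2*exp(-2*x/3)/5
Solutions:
 g(x) = C1 - 5*x^4/16 - 5*x^2/12 - 2*x/7 - 3*exp(-2*x/3)/5


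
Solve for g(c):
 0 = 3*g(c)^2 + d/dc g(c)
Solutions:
 g(c) = 1/(C1 + 3*c)


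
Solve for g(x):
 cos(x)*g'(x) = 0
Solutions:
 g(x) = C1


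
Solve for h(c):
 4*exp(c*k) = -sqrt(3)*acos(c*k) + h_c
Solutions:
 h(c) = C1 + 4*Piecewise((exp(c*k)/k, Ne(k, 0)), (c, True)) + sqrt(3)*Piecewise((c*acos(c*k) - sqrt(-c^2*k^2 + 1)/k, Ne(k, 0)), (pi*c/2, True))


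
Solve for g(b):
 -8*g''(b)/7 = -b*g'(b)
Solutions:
 g(b) = C1 + C2*erfi(sqrt(7)*b/4)


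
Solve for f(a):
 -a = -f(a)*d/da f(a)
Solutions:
 f(a) = -sqrt(C1 + a^2)
 f(a) = sqrt(C1 + a^2)


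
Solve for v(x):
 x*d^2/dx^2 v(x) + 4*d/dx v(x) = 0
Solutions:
 v(x) = C1 + C2/x^3


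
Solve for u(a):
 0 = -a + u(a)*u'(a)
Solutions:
 u(a) = -sqrt(C1 + a^2)
 u(a) = sqrt(C1 + a^2)


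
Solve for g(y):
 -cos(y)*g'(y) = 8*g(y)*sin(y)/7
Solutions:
 g(y) = C1*cos(y)^(8/7)


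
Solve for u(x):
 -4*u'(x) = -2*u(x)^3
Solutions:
 u(x) = -sqrt(-1/(C1 + x))
 u(x) = sqrt(-1/(C1 + x))


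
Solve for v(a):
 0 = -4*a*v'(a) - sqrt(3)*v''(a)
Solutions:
 v(a) = C1 + C2*erf(sqrt(2)*3^(3/4)*a/3)


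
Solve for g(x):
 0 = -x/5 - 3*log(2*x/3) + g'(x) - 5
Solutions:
 g(x) = C1 + x^2/10 + 3*x*log(x) + x*log(8/27) + 2*x


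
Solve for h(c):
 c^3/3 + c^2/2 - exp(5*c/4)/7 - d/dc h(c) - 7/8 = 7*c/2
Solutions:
 h(c) = C1 + c^4/12 + c^3/6 - 7*c^2/4 - 7*c/8 - 4*exp(5*c/4)/35


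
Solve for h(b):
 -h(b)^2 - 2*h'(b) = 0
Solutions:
 h(b) = 2/(C1 + b)


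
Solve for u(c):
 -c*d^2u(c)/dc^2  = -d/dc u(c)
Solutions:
 u(c) = C1 + C2*c^2


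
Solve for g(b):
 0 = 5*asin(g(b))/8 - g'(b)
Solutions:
 Integral(1/asin(_y), (_y, g(b))) = C1 + 5*b/8


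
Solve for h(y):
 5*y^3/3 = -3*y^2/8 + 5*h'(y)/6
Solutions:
 h(y) = C1 + y^4/2 + 3*y^3/20


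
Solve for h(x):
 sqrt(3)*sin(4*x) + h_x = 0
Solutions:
 h(x) = C1 + sqrt(3)*cos(4*x)/4


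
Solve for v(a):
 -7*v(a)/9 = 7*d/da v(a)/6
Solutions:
 v(a) = C1*exp(-2*a/3)


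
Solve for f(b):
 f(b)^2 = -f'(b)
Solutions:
 f(b) = 1/(C1 + b)


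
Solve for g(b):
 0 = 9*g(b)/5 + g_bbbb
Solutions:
 g(b) = (C1*sin(5^(3/4)*sqrt(6)*b/10) + C2*cos(5^(3/4)*sqrt(6)*b/10))*exp(-5^(3/4)*sqrt(6)*b/10) + (C3*sin(5^(3/4)*sqrt(6)*b/10) + C4*cos(5^(3/4)*sqrt(6)*b/10))*exp(5^(3/4)*sqrt(6)*b/10)


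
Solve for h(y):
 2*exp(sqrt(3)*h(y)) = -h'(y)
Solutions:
 h(y) = sqrt(3)*(2*log(1/(C1 + 2*y)) - log(3))/6


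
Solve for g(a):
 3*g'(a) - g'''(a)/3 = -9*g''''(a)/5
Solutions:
 g(a) = C1 + C2*exp(a*(10*2^(1/3)*5^(2/3)/(243*sqrt(531141) + 177097)^(1/3) + 20 + 2^(2/3)*5^(1/3)*(243*sqrt(531141) + 177097)^(1/3))/324)*sin(10^(1/3)*sqrt(3)*a*(-2^(1/3)*(243*sqrt(531141) + 177097)^(1/3) + 10*5^(1/3)/(243*sqrt(531141) + 177097)^(1/3))/324) + C3*exp(a*(10*2^(1/3)*5^(2/3)/(243*sqrt(531141) + 177097)^(1/3) + 20 + 2^(2/3)*5^(1/3)*(243*sqrt(531141) + 177097)^(1/3))/324)*cos(10^(1/3)*sqrt(3)*a*(-2^(1/3)*(243*sqrt(531141) + 177097)^(1/3) + 10*5^(1/3)/(243*sqrt(531141) + 177097)^(1/3))/324) + C4*exp(a*(-2^(2/3)*5^(1/3)*(243*sqrt(531141) + 177097)^(1/3) - 10*2^(1/3)*5^(2/3)/(243*sqrt(531141) + 177097)^(1/3) + 10)/162)


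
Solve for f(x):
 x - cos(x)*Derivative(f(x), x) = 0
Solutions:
 f(x) = C1 + Integral(x/cos(x), x)


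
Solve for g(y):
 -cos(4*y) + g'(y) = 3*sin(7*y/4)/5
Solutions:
 g(y) = C1 + sin(4*y)/4 - 12*cos(7*y/4)/35


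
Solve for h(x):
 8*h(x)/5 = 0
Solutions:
 h(x) = 0


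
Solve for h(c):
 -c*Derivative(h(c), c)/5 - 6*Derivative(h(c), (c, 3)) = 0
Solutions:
 h(c) = C1 + Integral(C2*airyai(-30^(2/3)*c/30) + C3*airybi(-30^(2/3)*c/30), c)


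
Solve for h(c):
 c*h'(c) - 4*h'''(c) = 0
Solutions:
 h(c) = C1 + Integral(C2*airyai(2^(1/3)*c/2) + C3*airybi(2^(1/3)*c/2), c)


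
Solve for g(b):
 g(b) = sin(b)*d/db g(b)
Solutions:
 g(b) = C1*sqrt(cos(b) - 1)/sqrt(cos(b) + 1)


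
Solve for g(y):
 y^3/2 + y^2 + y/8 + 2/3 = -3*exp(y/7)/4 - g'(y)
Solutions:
 g(y) = C1 - y^4/8 - y^3/3 - y^2/16 - 2*y/3 - 21*exp(y/7)/4


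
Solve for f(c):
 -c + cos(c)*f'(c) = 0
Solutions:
 f(c) = C1 + Integral(c/cos(c), c)


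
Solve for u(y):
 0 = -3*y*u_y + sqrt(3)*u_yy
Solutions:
 u(y) = C1 + C2*erfi(sqrt(2)*3^(1/4)*y/2)


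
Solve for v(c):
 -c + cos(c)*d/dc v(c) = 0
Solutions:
 v(c) = C1 + Integral(c/cos(c), c)


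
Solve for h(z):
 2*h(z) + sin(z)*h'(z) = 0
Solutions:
 h(z) = C1*(cos(z) + 1)/(cos(z) - 1)


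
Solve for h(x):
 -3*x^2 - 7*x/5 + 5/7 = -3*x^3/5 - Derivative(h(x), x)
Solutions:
 h(x) = C1 - 3*x^4/20 + x^3 + 7*x^2/10 - 5*x/7


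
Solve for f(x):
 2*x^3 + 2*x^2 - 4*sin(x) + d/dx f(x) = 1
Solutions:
 f(x) = C1 - x^4/2 - 2*x^3/3 + x - 4*cos(x)


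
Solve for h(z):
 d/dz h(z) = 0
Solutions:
 h(z) = C1


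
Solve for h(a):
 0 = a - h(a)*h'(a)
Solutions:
 h(a) = -sqrt(C1 + a^2)
 h(a) = sqrt(C1 + a^2)


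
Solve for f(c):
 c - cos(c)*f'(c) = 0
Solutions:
 f(c) = C1 + Integral(c/cos(c), c)


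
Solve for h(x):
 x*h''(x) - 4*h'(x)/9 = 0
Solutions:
 h(x) = C1 + C2*x^(13/9)


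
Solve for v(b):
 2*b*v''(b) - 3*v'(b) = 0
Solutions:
 v(b) = C1 + C2*b^(5/2)


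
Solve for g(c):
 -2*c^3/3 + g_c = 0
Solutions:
 g(c) = C1 + c^4/6


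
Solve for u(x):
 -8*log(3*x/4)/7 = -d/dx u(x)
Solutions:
 u(x) = C1 + 8*x*log(x)/7 - 16*x*log(2)/7 - 8*x/7 + 8*x*log(3)/7


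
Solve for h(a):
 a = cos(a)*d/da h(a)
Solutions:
 h(a) = C1 + Integral(a/cos(a), a)


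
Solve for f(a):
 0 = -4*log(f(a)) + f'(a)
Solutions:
 li(f(a)) = C1 + 4*a


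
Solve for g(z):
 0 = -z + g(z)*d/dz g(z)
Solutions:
 g(z) = -sqrt(C1 + z^2)
 g(z) = sqrt(C1 + z^2)


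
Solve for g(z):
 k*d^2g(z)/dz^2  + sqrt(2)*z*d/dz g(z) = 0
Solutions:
 g(z) = C1 + C2*sqrt(k)*erf(2^(3/4)*z*sqrt(1/k)/2)


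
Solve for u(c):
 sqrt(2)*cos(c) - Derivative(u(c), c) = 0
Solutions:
 u(c) = C1 + sqrt(2)*sin(c)


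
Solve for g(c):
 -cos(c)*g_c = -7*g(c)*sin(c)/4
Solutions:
 g(c) = C1/cos(c)^(7/4)


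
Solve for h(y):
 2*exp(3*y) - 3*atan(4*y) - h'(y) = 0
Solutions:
 h(y) = C1 - 3*y*atan(4*y) + 2*exp(3*y)/3 + 3*log(16*y^2 + 1)/8


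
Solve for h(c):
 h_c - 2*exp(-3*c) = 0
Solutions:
 h(c) = C1 - 2*exp(-3*c)/3


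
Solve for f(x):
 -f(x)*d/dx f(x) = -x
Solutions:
 f(x) = -sqrt(C1 + x^2)
 f(x) = sqrt(C1 + x^2)


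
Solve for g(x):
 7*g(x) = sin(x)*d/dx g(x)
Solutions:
 g(x) = C1*sqrt(cos(x) - 1)*(cos(x)^3 - 3*cos(x)^2 + 3*cos(x) - 1)/(sqrt(cos(x) + 1)*(cos(x)^3 + 3*cos(x)^2 + 3*cos(x) + 1))


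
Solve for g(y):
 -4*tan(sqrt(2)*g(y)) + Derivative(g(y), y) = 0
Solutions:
 g(y) = sqrt(2)*(pi - asin(C1*exp(4*sqrt(2)*y)))/2
 g(y) = sqrt(2)*asin(C1*exp(4*sqrt(2)*y))/2


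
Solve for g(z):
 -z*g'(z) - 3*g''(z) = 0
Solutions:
 g(z) = C1 + C2*erf(sqrt(6)*z/6)


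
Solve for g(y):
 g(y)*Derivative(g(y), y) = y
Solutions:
 g(y) = -sqrt(C1 + y^2)
 g(y) = sqrt(C1 + y^2)


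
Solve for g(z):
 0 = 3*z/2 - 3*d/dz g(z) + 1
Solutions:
 g(z) = C1 + z^2/4 + z/3


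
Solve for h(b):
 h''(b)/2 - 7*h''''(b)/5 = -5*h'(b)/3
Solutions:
 h(b) = C1 + C2*exp(-210^(1/3)*b*(210^(1/3)/(sqrt(43890) + 210)^(1/3) + (sqrt(43890) + 210)^(1/3))/84)*sin(3^(1/6)*70^(1/3)*b*(-3^(2/3)*(sqrt(43890) + 210)^(1/3) + 3*70^(1/3)/(sqrt(43890) + 210)^(1/3))/84) + C3*exp(-210^(1/3)*b*(210^(1/3)/(sqrt(43890) + 210)^(1/3) + (sqrt(43890) + 210)^(1/3))/84)*cos(3^(1/6)*70^(1/3)*b*(-3^(2/3)*(sqrt(43890) + 210)^(1/3) + 3*70^(1/3)/(sqrt(43890) + 210)^(1/3))/84) + C4*exp(210^(1/3)*b*(210^(1/3)/(sqrt(43890) + 210)^(1/3) + (sqrt(43890) + 210)^(1/3))/42)


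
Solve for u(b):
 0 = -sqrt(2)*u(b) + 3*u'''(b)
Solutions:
 u(b) = C3*exp(2^(1/6)*3^(2/3)*b/3) + (C1*sin(6^(1/6)*b/2) + C2*cos(6^(1/6)*b/2))*exp(-2^(1/6)*3^(2/3)*b/6)


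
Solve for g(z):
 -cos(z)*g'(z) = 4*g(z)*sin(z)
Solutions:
 g(z) = C1*cos(z)^4


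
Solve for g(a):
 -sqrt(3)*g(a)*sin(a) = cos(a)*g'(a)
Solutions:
 g(a) = C1*cos(a)^(sqrt(3))


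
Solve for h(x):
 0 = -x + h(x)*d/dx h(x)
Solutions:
 h(x) = -sqrt(C1 + x^2)
 h(x) = sqrt(C1 + x^2)


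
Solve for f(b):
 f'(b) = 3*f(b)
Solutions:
 f(b) = C1*exp(3*b)


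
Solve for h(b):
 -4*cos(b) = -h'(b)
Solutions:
 h(b) = C1 + 4*sin(b)


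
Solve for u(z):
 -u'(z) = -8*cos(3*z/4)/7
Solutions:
 u(z) = C1 + 32*sin(3*z/4)/21


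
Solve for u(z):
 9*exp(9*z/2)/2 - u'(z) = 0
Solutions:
 u(z) = C1 + exp(9*z/2)


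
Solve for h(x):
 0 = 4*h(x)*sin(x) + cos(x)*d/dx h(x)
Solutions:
 h(x) = C1*cos(x)^4


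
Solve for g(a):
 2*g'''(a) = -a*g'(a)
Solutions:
 g(a) = C1 + Integral(C2*airyai(-2^(2/3)*a/2) + C3*airybi(-2^(2/3)*a/2), a)


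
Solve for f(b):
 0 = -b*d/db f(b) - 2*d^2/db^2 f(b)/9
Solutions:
 f(b) = C1 + C2*erf(3*b/2)


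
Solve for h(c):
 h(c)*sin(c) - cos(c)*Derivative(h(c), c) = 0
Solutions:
 h(c) = C1/cos(c)


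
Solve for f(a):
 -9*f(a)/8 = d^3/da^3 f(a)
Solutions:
 f(a) = C3*exp(-3^(2/3)*a/2) + (C1*sin(3*3^(1/6)*a/4) + C2*cos(3*3^(1/6)*a/4))*exp(3^(2/3)*a/4)


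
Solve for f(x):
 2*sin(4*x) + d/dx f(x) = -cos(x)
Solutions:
 f(x) = C1 - sin(x) + cos(4*x)/2


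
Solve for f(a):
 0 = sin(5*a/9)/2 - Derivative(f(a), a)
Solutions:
 f(a) = C1 - 9*cos(5*a/9)/10


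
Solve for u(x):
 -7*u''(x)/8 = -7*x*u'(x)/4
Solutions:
 u(x) = C1 + C2*erfi(x)


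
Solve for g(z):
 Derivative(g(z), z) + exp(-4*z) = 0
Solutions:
 g(z) = C1 + exp(-4*z)/4


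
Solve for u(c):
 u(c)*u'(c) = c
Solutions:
 u(c) = -sqrt(C1 + c^2)
 u(c) = sqrt(C1 + c^2)


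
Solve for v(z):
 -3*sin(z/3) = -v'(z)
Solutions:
 v(z) = C1 - 9*cos(z/3)


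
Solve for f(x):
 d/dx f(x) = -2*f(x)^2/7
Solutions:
 f(x) = 7/(C1 + 2*x)


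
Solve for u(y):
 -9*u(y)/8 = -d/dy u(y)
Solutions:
 u(y) = C1*exp(9*y/8)


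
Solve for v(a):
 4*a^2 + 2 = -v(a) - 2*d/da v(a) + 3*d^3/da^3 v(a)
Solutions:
 v(a) = C3*exp(a) - 4*a^2 + 16*a + (C1*sin(sqrt(3)*a/6) + C2*cos(sqrt(3)*a/6))*exp(-a/2) - 34


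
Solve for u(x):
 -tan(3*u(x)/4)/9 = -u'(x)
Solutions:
 u(x) = -4*asin(C1*exp(x/12))/3 + 4*pi/3
 u(x) = 4*asin(C1*exp(x/12))/3


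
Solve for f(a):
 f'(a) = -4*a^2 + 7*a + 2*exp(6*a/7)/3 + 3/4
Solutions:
 f(a) = C1 - 4*a^3/3 + 7*a^2/2 + 3*a/4 + 7*exp(6*a/7)/9
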